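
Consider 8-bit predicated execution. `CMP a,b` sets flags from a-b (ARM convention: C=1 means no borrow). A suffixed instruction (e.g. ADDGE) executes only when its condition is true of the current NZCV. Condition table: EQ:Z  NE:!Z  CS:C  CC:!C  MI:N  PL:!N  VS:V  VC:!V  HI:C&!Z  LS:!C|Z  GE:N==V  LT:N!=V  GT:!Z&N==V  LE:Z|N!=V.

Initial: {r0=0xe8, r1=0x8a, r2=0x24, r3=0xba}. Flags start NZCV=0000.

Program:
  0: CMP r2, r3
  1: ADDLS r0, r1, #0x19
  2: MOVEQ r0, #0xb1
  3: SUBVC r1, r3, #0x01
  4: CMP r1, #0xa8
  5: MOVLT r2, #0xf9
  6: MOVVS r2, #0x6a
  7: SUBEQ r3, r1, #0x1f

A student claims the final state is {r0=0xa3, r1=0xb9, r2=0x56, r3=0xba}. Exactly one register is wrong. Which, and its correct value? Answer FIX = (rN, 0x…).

[0] flags=0000 → (cmp)
[1] flags=0000 LS?T → r0=0xa3
[2] flags=0000 EQ?F → skip
[3] flags=0000 VC?T → r1=0xb9
[4] flags=0010 → (cmp)
[5] flags=0010 LT?F → skip
[6] flags=0010 VS?F → skip
[7] flags=0010 EQ?F → skip

FIX = (r2, 0x24)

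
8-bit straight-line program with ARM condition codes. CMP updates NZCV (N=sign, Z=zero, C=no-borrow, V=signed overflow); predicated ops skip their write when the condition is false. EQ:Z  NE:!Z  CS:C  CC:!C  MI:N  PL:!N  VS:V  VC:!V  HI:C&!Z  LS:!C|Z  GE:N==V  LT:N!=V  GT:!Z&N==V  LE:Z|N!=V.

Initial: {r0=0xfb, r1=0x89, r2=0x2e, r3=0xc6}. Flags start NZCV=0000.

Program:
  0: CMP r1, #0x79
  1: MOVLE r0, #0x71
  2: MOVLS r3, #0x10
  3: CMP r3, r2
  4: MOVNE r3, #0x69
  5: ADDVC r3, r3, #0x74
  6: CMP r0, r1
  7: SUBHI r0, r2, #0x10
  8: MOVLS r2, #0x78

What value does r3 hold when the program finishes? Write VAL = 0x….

0: ✓ CMP  NZCV=0011
1: ✓ MOVLE  r0←0x71
2: · MOVLS
3: ✓ CMP  NZCV=1010
4: ✓ MOVNE  r3←0x69
5: ✓ ADDVC  r3←0xdd
6: ✓ CMP  NZCV=1001
7: · SUBHI
8: ✓ MOVLS  r2←0x78

VAL = 0xdd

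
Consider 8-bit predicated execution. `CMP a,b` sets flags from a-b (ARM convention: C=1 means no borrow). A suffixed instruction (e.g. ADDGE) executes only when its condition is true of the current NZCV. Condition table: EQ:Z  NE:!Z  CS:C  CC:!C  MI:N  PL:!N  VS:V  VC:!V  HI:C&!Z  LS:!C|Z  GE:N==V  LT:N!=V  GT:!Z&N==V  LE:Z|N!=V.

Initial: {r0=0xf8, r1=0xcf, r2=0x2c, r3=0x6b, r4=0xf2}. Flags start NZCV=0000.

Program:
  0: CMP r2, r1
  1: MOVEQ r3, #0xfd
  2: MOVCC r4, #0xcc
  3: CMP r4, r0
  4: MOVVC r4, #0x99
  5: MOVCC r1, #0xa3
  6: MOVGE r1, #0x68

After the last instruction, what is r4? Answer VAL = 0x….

VAL = 0x99

[0] flags=0000 → (cmp)
[1] flags=0000 EQ?F → skip
[2] flags=0000 CC?T → r4=0xcc
[3] flags=1000 → (cmp)
[4] flags=1000 VC?T → r4=0x99
[5] flags=1000 CC?T → r1=0xa3
[6] flags=1000 GE?F → skip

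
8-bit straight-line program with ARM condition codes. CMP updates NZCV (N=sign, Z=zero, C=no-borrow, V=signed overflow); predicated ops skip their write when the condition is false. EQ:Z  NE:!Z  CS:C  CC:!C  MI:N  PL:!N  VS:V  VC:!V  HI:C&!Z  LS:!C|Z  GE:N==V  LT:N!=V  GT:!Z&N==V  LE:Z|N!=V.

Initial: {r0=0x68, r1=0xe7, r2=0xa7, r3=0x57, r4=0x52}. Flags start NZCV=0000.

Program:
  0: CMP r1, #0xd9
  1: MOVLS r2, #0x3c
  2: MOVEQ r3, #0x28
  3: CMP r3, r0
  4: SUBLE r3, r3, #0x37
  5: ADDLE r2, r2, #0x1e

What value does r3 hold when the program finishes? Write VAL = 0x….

VAL = 0x20

0: ✓ CMP  NZCV=0010
1: · MOVLS
2: · MOVEQ
3: ✓ CMP  NZCV=1000
4: ✓ SUBLE  r3←0x20
5: ✓ ADDLE  r2←0xc5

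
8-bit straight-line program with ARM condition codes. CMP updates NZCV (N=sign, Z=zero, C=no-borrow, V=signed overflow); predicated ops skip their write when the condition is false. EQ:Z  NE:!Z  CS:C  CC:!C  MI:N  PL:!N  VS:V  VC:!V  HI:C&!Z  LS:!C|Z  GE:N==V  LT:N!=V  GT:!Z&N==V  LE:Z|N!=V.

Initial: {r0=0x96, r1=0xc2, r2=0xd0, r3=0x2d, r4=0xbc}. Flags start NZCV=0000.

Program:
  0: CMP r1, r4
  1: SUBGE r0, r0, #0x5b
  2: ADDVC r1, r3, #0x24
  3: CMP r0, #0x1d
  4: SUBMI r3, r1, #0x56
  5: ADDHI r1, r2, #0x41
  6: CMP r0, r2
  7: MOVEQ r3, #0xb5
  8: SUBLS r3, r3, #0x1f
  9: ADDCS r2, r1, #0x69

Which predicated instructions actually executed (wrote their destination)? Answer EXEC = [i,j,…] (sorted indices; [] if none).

0: ✓ CMP  NZCV=0010
1: ✓ SUBGE  r0←0x3b
2: ✓ ADDVC  r1←0x51
3: ✓ CMP  NZCV=0010
4: · SUBMI
5: ✓ ADDHI  r1←0x11
6: ✓ CMP  NZCV=0000
7: · MOVEQ
8: ✓ SUBLS  r3←0x0e
9: · ADDCS

EXEC = [1,2,5,8]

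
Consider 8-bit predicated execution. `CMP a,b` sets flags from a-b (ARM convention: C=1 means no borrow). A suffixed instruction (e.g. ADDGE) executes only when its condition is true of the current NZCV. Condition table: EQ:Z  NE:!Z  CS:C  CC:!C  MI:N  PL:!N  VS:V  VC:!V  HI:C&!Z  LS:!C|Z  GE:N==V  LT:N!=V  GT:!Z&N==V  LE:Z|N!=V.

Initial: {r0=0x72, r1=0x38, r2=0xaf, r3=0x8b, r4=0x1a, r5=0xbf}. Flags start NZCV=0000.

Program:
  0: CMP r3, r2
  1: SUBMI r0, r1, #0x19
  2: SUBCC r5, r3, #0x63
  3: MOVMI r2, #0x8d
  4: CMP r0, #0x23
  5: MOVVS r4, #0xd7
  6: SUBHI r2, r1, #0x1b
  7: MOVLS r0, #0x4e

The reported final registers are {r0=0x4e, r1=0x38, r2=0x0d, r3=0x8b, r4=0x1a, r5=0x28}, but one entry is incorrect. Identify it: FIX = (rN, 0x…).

[0] flags=1000 → (cmp)
[1] flags=1000 MI?T → r0=0x1f
[2] flags=1000 CC?T → r5=0x28
[3] flags=1000 MI?T → r2=0x8d
[4] flags=1000 → (cmp)
[5] flags=1000 VS?F → skip
[6] flags=1000 HI?F → skip
[7] flags=1000 LS?T → r0=0x4e

FIX = (r2, 0x8d)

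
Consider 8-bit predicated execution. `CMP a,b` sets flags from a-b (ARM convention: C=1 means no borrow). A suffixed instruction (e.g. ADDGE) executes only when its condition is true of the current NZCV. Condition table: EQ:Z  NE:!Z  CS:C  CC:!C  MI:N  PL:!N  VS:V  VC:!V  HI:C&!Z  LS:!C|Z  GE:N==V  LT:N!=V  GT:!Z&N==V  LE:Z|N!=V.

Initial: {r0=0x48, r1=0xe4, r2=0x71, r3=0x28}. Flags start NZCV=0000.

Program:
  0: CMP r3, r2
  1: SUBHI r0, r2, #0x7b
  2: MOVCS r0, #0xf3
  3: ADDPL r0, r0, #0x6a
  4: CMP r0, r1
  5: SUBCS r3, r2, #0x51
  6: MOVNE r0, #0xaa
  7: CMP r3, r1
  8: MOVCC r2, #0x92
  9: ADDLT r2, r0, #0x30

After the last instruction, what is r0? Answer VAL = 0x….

[0] flags=1000 → (cmp)
[1] flags=1000 HI?F → skip
[2] flags=1000 CS?F → skip
[3] flags=1000 PL?F → skip
[4] flags=0000 → (cmp)
[5] flags=0000 CS?F → skip
[6] flags=0000 NE?T → r0=0xaa
[7] flags=0000 → (cmp)
[8] flags=0000 CC?T → r2=0x92
[9] flags=0000 LT?F → skip

VAL = 0xaa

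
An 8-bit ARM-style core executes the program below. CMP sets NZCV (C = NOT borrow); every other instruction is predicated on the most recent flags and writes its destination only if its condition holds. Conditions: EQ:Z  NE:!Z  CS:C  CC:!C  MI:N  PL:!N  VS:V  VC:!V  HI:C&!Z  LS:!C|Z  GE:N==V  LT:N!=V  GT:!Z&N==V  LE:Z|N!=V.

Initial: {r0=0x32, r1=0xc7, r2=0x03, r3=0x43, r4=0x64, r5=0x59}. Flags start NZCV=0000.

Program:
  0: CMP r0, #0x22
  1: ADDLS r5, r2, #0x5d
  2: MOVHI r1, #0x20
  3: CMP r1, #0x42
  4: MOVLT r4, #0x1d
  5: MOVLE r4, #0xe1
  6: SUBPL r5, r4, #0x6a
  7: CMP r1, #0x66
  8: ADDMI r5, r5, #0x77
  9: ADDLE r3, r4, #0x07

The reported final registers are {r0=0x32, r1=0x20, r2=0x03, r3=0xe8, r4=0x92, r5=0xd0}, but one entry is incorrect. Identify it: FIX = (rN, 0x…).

[0] flags=0010 → (cmp)
[1] flags=0010 LS?F → skip
[2] flags=0010 HI?T → r1=0x20
[3] flags=1000 → (cmp)
[4] flags=1000 LT?T → r4=0x1d
[5] flags=1000 LE?T → r4=0xe1
[6] flags=1000 PL?F → skip
[7] flags=1000 → (cmp)
[8] flags=1000 MI?T → r5=0xd0
[9] flags=1000 LE?T → r3=0xe8

FIX = (r4, 0xe1)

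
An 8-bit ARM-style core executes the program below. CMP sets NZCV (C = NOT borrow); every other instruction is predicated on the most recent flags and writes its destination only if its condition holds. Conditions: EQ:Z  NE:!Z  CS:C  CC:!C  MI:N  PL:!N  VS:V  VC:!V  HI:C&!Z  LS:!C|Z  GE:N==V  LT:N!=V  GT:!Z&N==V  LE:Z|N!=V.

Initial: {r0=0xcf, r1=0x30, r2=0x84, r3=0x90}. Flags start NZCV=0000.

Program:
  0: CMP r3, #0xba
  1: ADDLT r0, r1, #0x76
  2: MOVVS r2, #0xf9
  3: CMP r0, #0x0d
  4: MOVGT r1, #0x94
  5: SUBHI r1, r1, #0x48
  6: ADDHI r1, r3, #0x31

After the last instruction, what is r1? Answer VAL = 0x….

[0] flags=1000 → (cmp)
[1] flags=1000 LT?T → r0=0xa6
[2] flags=1000 VS?F → skip
[3] flags=1010 → (cmp)
[4] flags=1010 GT?F → skip
[5] flags=1010 HI?T → r1=0xe8
[6] flags=1010 HI?T → r1=0xc1

VAL = 0xc1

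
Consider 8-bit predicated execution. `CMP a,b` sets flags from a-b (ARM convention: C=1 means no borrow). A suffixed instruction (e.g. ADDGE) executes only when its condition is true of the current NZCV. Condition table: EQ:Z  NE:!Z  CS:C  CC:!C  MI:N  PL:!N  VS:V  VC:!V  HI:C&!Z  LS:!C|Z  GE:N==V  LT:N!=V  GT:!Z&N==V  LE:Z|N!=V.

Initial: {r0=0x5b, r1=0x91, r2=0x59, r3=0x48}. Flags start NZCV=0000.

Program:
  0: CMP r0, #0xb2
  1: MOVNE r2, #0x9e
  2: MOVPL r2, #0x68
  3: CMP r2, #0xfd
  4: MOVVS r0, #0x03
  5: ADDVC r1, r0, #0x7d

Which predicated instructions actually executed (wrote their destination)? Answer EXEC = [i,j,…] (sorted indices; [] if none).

[0] flags=1001 → (cmp)
[1] flags=1001 NE?T → r2=0x9e
[2] flags=1001 PL?F → skip
[3] flags=1000 → (cmp)
[4] flags=1000 VS?F → skip
[5] flags=1000 VC?T → r1=0xd8

EXEC = [1,5]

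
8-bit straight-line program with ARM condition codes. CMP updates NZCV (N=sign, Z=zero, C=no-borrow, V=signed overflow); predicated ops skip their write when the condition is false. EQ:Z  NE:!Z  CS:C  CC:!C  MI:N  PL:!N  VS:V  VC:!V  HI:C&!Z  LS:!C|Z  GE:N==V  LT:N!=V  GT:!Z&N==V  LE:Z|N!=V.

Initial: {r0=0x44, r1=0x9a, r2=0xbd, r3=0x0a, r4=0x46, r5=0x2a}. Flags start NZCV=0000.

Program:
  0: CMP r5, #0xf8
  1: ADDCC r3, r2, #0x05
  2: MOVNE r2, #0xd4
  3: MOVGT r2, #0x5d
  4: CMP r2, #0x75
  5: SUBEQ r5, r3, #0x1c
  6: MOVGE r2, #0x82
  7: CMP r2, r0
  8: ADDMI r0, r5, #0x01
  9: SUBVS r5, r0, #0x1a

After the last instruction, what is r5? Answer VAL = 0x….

0: ✓ CMP  NZCV=0000
1: ✓ ADDCC  r3←0xc2
2: ✓ MOVNE  r2←0xd4
3: ✓ MOVGT  r2←0x5d
4: ✓ CMP  NZCV=1000
5: · SUBEQ
6: · MOVGE
7: ✓ CMP  NZCV=0010
8: · ADDMI
9: · SUBVS

VAL = 0x2a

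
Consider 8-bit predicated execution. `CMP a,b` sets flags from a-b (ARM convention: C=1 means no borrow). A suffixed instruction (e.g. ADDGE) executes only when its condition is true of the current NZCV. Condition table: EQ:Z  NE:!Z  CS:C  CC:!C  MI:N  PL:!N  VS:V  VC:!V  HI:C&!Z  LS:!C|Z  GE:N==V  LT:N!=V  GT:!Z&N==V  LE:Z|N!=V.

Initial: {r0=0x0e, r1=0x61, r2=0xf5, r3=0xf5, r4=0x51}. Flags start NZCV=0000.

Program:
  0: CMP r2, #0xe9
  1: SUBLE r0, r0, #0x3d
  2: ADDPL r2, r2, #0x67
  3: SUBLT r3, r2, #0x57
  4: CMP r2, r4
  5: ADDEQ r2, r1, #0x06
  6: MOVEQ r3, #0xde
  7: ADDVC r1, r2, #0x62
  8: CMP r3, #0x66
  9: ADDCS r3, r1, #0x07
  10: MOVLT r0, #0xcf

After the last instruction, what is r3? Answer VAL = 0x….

VAL = 0xc5

[0] flags=0010 → (cmp)
[1] flags=0010 LE?F → skip
[2] flags=0010 PL?T → r2=0x5c
[3] flags=0010 LT?F → skip
[4] flags=0010 → (cmp)
[5] flags=0010 EQ?F → skip
[6] flags=0010 EQ?F → skip
[7] flags=0010 VC?T → r1=0xbe
[8] flags=1010 → (cmp)
[9] flags=1010 CS?T → r3=0xc5
[10] flags=1010 LT?T → r0=0xcf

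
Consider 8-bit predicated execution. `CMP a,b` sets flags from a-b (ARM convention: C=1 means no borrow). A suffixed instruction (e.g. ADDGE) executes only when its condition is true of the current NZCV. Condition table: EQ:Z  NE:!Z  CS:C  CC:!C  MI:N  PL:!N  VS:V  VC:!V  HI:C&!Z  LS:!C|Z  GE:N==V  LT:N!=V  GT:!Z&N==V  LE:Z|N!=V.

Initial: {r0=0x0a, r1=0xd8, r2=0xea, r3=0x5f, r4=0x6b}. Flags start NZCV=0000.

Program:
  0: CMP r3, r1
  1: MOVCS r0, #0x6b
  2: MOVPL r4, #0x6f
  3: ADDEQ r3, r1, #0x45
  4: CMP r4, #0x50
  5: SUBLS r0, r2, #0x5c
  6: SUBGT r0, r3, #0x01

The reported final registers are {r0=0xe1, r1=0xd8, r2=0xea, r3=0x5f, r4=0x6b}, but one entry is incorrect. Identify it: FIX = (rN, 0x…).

FIX = (r0, 0x5e)

0: ✓ CMP  NZCV=1001
1: · MOVCS
2: · MOVPL
3: · ADDEQ
4: ✓ CMP  NZCV=0010
5: · SUBLS
6: ✓ SUBGT  r0←0x5e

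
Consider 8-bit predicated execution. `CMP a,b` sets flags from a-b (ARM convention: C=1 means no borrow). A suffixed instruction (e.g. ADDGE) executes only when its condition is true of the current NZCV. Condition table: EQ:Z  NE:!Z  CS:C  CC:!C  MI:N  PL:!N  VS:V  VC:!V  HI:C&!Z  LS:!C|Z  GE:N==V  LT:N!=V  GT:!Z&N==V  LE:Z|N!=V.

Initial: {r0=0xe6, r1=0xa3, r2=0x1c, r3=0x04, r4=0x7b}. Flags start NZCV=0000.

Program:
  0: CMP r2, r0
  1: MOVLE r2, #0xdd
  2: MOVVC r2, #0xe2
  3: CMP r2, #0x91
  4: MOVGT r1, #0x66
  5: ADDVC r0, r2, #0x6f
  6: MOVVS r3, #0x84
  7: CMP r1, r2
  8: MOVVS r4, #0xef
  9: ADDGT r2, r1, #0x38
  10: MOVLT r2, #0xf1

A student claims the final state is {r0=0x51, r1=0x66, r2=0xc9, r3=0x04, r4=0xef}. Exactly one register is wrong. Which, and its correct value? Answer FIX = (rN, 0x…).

[0] flags=0000 → (cmp)
[1] flags=0000 LE?F → skip
[2] flags=0000 VC?T → r2=0xe2
[3] flags=0010 → (cmp)
[4] flags=0010 GT?T → r1=0x66
[5] flags=0010 VC?T → r0=0x51
[6] flags=0010 VS?F → skip
[7] flags=1001 → (cmp)
[8] flags=1001 VS?T → r4=0xef
[9] flags=1001 GT?T → r2=0x9e
[10] flags=1001 LT?F → skip

FIX = (r2, 0x9e)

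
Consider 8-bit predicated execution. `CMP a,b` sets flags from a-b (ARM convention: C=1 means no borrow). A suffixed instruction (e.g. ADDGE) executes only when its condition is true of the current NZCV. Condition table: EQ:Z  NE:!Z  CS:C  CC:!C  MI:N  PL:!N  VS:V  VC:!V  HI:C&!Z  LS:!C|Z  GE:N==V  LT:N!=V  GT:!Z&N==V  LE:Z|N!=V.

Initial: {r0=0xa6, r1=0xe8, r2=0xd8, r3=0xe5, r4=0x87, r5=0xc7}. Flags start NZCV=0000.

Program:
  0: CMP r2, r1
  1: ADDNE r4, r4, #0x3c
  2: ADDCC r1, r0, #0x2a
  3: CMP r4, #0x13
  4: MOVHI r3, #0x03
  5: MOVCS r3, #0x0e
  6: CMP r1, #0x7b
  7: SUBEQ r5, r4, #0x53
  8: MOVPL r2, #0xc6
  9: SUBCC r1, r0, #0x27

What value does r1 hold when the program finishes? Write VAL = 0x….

VAL = 0xd0

0: ✓ CMP  NZCV=1000
1: ✓ ADDNE  r4←0xc3
2: ✓ ADDCC  r1←0xd0
3: ✓ CMP  NZCV=1010
4: ✓ MOVHI  r3←0x03
5: ✓ MOVCS  r3←0x0e
6: ✓ CMP  NZCV=0011
7: · SUBEQ
8: ✓ MOVPL  r2←0xc6
9: · SUBCC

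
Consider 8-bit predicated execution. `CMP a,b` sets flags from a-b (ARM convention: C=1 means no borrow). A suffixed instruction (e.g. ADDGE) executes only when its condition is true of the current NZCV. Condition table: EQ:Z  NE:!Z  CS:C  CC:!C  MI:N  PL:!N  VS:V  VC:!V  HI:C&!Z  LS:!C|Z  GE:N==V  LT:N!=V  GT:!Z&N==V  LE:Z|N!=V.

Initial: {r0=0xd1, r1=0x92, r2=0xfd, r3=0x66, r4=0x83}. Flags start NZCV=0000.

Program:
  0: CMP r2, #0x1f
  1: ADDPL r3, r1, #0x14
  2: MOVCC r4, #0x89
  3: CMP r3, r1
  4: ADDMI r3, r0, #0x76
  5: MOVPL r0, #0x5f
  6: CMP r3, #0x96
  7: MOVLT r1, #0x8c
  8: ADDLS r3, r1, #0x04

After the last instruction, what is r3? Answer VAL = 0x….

VAL = 0x96

0: ✓ CMP  NZCV=1010
1: · ADDPL
2: · MOVCC
3: ✓ CMP  NZCV=1001
4: ✓ ADDMI  r3←0x47
5: · MOVPL
6: ✓ CMP  NZCV=1001
7: · MOVLT
8: ✓ ADDLS  r3←0x96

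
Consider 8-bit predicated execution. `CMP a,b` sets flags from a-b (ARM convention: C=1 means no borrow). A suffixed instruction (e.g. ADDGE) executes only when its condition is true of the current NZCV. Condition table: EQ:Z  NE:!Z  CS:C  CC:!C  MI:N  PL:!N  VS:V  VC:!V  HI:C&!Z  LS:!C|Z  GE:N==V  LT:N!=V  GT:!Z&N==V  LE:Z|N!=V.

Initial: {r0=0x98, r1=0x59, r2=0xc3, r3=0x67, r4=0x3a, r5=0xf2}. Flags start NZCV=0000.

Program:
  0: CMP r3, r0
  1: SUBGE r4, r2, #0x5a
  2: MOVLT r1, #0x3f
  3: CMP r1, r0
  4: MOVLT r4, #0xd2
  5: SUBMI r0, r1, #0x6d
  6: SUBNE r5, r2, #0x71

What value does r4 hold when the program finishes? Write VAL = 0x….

VAL = 0x69

[0] flags=1001 → (cmp)
[1] flags=1001 GE?T → r4=0x69
[2] flags=1001 LT?F → skip
[3] flags=1001 → (cmp)
[4] flags=1001 LT?F → skip
[5] flags=1001 MI?T → r0=0xec
[6] flags=1001 NE?T → r5=0x52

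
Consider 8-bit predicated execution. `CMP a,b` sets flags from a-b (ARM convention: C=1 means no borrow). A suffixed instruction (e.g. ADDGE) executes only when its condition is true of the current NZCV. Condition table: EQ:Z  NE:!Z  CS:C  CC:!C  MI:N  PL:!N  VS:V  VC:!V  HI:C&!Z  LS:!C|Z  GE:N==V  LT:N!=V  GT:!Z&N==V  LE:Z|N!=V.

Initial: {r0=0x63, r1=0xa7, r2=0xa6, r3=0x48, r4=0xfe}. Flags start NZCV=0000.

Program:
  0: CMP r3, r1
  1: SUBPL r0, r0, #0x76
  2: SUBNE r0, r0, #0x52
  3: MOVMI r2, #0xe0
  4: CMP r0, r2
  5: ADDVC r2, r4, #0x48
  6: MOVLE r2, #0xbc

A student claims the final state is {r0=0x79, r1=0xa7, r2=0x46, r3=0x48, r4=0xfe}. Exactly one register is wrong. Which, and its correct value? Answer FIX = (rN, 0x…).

[0] flags=1001 → (cmp)
[1] flags=1001 PL?F → skip
[2] flags=1001 NE?T → r0=0x11
[3] flags=1001 MI?T → r2=0xe0
[4] flags=0000 → (cmp)
[5] flags=0000 VC?T → r2=0x46
[6] flags=0000 LE?F → skip

FIX = (r0, 0x11)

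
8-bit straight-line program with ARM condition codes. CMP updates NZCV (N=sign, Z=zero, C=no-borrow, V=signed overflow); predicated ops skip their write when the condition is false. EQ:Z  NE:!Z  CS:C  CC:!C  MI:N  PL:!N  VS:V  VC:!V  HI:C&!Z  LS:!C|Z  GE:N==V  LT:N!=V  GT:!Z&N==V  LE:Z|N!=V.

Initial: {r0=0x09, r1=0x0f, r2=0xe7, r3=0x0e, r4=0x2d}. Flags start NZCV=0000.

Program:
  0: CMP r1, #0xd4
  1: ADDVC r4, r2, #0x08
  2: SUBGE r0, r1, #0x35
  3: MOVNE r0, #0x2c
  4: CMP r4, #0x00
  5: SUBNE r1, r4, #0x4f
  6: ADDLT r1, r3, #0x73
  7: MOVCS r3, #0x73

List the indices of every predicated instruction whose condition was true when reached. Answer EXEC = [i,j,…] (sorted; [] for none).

EXEC = [1,2,3,5,6,7]

[0] flags=0000 → (cmp)
[1] flags=0000 VC?T → r4=0xef
[2] flags=0000 GE?T → r0=0xda
[3] flags=0000 NE?T → r0=0x2c
[4] flags=1010 → (cmp)
[5] flags=1010 NE?T → r1=0xa0
[6] flags=1010 LT?T → r1=0x81
[7] flags=1010 CS?T → r3=0x73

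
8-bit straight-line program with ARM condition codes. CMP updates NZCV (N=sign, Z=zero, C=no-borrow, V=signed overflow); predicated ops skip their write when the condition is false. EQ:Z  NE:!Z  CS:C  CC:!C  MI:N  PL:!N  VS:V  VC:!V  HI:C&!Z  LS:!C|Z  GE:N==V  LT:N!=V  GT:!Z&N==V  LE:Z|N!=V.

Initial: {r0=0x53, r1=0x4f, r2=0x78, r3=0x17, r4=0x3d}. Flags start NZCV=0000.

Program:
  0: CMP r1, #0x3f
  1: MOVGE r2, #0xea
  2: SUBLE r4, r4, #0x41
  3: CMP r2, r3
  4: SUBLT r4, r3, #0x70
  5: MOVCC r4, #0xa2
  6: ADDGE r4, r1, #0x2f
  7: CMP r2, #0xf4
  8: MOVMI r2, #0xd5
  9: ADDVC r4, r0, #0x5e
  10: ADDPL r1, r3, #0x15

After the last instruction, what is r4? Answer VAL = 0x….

VAL = 0xb1

[0] flags=0010 → (cmp)
[1] flags=0010 GE?T → r2=0xea
[2] flags=0010 LE?F → skip
[3] flags=1010 → (cmp)
[4] flags=1010 LT?T → r4=0xa7
[5] flags=1010 CC?F → skip
[6] flags=1010 GE?F → skip
[7] flags=1000 → (cmp)
[8] flags=1000 MI?T → r2=0xd5
[9] flags=1000 VC?T → r4=0xb1
[10] flags=1000 PL?F → skip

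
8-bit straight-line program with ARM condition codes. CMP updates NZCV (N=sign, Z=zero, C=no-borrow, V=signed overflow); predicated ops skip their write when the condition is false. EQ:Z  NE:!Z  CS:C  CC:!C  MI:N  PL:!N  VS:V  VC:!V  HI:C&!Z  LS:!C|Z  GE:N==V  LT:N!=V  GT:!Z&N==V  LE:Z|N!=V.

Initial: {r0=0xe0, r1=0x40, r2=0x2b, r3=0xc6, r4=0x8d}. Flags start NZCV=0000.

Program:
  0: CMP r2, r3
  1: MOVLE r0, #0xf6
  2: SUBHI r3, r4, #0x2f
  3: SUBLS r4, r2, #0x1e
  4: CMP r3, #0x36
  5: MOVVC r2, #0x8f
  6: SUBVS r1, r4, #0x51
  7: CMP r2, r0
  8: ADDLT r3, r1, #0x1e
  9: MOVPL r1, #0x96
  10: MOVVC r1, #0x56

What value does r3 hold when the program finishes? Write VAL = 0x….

[0] flags=0000 → (cmp)
[1] flags=0000 LE?F → skip
[2] flags=0000 HI?F → skip
[3] flags=0000 LS?T → r4=0x0d
[4] flags=1010 → (cmp)
[5] flags=1010 VC?T → r2=0x8f
[6] flags=1010 VS?F → skip
[7] flags=1000 → (cmp)
[8] flags=1000 LT?T → r3=0x5e
[9] flags=1000 PL?F → skip
[10] flags=1000 VC?T → r1=0x56

VAL = 0x5e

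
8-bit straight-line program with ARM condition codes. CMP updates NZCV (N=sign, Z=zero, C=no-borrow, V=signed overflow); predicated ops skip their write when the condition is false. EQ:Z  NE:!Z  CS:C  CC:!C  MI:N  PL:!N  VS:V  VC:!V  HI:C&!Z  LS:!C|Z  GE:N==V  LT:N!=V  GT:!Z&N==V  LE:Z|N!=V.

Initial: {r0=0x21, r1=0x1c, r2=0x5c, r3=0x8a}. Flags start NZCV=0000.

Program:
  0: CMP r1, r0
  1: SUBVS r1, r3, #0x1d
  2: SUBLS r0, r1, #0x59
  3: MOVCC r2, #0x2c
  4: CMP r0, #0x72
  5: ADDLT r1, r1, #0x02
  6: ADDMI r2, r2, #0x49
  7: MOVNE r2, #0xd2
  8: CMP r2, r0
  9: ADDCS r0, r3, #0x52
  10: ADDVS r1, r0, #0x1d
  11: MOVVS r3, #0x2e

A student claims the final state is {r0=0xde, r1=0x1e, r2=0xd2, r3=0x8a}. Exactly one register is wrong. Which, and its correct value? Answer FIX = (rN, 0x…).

FIX = (r0, 0xdc)

0: ✓ CMP  NZCV=1000
1: · SUBVS
2: ✓ SUBLS  r0←0xc3
3: ✓ MOVCC  r2←0x2c
4: ✓ CMP  NZCV=0011
5: ✓ ADDLT  r1←0x1e
6: · ADDMI
7: ✓ MOVNE  r2←0xd2
8: ✓ CMP  NZCV=0010
9: ✓ ADDCS  r0←0xdc
10: · ADDVS
11: · MOVVS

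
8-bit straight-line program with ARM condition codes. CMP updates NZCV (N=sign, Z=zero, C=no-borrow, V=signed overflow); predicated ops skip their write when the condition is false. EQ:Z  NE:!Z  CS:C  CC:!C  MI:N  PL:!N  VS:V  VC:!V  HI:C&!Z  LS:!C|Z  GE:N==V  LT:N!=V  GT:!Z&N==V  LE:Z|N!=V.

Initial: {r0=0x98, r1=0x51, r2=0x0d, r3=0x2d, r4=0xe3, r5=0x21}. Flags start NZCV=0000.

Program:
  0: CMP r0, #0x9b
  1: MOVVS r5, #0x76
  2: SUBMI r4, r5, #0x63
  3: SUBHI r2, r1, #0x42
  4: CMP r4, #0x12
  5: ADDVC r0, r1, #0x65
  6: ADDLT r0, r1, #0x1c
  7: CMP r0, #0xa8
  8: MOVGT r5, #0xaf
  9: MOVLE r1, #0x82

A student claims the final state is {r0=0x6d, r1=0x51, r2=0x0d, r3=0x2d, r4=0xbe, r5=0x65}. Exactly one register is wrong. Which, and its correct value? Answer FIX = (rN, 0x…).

FIX = (r5, 0xaf)

[0] flags=1000 → (cmp)
[1] flags=1000 VS?F → skip
[2] flags=1000 MI?T → r4=0xbe
[3] flags=1000 HI?F → skip
[4] flags=1010 → (cmp)
[5] flags=1010 VC?T → r0=0xb6
[6] flags=1010 LT?T → r0=0x6d
[7] flags=1001 → (cmp)
[8] flags=1001 GT?T → r5=0xaf
[9] flags=1001 LE?F → skip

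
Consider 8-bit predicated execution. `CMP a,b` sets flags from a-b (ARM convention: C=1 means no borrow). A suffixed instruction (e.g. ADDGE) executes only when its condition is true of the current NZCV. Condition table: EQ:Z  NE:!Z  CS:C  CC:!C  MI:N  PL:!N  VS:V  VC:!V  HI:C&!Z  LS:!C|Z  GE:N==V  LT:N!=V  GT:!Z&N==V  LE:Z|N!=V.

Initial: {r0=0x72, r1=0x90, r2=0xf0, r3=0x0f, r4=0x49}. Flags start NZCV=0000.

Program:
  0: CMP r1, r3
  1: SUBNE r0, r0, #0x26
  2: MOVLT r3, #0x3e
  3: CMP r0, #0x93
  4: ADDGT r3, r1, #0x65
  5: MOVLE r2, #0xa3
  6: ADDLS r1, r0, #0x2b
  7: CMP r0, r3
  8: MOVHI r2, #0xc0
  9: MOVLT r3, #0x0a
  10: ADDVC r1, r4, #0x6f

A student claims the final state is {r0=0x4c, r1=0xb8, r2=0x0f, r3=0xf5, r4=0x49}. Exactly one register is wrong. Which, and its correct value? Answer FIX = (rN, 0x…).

[0] flags=1010 → (cmp)
[1] flags=1010 NE?T → r0=0x4c
[2] flags=1010 LT?T → r3=0x3e
[3] flags=1001 → (cmp)
[4] flags=1001 GT?T → r3=0xf5
[5] flags=1001 LE?F → skip
[6] flags=1001 LS?T → r1=0x77
[7] flags=0000 → (cmp)
[8] flags=0000 HI?F → skip
[9] flags=0000 LT?F → skip
[10] flags=0000 VC?T → r1=0xb8

FIX = (r2, 0xf0)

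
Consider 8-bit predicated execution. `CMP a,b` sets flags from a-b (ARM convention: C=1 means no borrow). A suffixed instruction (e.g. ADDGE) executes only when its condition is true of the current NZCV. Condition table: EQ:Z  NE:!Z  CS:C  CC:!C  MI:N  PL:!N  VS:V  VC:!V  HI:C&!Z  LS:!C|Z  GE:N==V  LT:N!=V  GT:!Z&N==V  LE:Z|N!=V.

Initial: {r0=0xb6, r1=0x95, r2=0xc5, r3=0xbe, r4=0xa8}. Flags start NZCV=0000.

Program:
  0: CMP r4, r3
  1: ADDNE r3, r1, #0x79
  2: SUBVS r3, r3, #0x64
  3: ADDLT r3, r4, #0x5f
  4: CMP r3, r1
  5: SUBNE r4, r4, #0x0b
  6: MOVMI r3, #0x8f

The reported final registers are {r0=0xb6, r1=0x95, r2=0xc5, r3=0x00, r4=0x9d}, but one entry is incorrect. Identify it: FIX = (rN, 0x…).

0: ✓ CMP  NZCV=1000
1: ✓ ADDNE  r3←0x0e
2: · SUBVS
3: ✓ ADDLT  r3←0x07
4: ✓ CMP  NZCV=0000
5: ✓ SUBNE  r4←0x9d
6: · MOVMI

FIX = (r3, 0x07)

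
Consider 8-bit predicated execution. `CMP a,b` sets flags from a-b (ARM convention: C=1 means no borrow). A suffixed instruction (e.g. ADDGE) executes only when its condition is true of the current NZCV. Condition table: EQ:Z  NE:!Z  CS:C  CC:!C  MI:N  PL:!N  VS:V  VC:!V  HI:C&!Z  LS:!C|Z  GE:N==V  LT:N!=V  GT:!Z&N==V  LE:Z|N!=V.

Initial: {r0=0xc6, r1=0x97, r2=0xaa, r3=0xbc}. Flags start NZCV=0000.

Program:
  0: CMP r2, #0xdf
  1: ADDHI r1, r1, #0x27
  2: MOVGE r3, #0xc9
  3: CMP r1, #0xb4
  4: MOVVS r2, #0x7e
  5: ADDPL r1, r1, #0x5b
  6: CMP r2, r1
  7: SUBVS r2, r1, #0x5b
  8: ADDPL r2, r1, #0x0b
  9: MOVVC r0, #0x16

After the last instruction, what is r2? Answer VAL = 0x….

VAL = 0xa2

[0] flags=1000 → (cmp)
[1] flags=1000 HI?F → skip
[2] flags=1000 GE?F → skip
[3] flags=1000 → (cmp)
[4] flags=1000 VS?F → skip
[5] flags=1000 PL?F → skip
[6] flags=0010 → (cmp)
[7] flags=0010 VS?F → skip
[8] flags=0010 PL?T → r2=0xa2
[9] flags=0010 VC?T → r0=0x16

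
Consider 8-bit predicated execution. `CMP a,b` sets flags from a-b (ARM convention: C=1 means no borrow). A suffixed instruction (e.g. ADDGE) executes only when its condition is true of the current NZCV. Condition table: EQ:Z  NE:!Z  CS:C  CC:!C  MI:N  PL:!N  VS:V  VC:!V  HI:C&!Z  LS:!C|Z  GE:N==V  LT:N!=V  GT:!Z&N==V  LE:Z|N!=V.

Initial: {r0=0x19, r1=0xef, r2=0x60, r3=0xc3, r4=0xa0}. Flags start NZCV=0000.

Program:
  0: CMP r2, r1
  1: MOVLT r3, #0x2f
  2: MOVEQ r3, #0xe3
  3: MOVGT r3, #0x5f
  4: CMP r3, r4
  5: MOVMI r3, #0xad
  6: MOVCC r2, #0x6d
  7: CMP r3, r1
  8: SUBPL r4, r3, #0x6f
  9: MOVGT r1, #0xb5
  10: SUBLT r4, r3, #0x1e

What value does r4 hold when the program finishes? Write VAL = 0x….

0: ✓ CMP  NZCV=0000
1: · MOVLT
2: · MOVEQ
3: ✓ MOVGT  r3←0x5f
4: ✓ CMP  NZCV=1001
5: ✓ MOVMI  r3←0xad
6: ✓ MOVCC  r2←0x6d
7: ✓ CMP  NZCV=1000
8: · SUBPL
9: · MOVGT
10: ✓ SUBLT  r4←0x8f

VAL = 0x8f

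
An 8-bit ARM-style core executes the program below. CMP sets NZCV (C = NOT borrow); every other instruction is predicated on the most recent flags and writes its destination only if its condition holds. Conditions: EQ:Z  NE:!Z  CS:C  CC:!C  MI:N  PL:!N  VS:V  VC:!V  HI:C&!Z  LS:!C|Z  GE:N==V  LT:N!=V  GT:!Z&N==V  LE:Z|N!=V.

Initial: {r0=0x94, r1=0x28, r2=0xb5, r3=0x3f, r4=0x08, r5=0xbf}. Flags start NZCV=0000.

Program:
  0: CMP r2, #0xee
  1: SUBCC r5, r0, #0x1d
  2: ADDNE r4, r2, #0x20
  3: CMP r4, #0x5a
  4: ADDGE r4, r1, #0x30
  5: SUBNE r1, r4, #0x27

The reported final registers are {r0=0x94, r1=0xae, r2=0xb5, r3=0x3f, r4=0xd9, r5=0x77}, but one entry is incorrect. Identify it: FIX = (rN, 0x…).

[0] flags=1000 → (cmp)
[1] flags=1000 CC?T → r5=0x77
[2] flags=1000 NE?T → r4=0xd5
[3] flags=0011 → (cmp)
[4] flags=0011 GE?F → skip
[5] flags=0011 NE?T → r1=0xae

FIX = (r4, 0xd5)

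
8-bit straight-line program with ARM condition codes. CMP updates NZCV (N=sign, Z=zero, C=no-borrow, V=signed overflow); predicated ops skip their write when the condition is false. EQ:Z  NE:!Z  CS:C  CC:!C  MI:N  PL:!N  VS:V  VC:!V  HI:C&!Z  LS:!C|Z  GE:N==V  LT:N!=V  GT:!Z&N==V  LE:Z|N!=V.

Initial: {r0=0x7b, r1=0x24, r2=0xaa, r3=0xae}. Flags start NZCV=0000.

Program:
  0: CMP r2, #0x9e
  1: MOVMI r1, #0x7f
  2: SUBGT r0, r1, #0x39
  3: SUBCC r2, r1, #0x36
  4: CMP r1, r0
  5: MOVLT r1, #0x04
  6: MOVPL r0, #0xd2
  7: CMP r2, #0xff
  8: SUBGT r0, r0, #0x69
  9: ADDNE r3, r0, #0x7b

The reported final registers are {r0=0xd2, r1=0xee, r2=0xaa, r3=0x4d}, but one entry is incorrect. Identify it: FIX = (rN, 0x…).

0: ✓ CMP  NZCV=0010
1: · MOVMI
2: ✓ SUBGT  r0←0xeb
3: · SUBCC
4: ✓ CMP  NZCV=0000
5: · MOVLT
6: ✓ MOVPL  r0←0xd2
7: ✓ CMP  NZCV=1000
8: · SUBGT
9: ✓ ADDNE  r3←0x4d

FIX = (r1, 0x24)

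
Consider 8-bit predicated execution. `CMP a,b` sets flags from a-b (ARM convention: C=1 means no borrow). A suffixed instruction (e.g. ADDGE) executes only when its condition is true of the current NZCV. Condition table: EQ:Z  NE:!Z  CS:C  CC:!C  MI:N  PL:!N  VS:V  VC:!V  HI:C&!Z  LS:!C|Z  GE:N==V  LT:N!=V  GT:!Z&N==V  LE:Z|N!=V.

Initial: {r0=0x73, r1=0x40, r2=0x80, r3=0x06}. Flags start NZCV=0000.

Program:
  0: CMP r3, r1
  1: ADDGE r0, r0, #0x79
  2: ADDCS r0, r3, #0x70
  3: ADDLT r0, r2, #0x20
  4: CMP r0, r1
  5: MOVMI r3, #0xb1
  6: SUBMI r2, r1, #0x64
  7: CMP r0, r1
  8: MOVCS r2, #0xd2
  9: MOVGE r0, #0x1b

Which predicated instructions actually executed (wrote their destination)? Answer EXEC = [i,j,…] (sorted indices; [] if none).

EXEC = [3,8]

[0] flags=1000 → (cmp)
[1] flags=1000 GE?F → skip
[2] flags=1000 CS?F → skip
[3] flags=1000 LT?T → r0=0xa0
[4] flags=0011 → (cmp)
[5] flags=0011 MI?F → skip
[6] flags=0011 MI?F → skip
[7] flags=0011 → (cmp)
[8] flags=0011 CS?T → r2=0xd2
[9] flags=0011 GE?F → skip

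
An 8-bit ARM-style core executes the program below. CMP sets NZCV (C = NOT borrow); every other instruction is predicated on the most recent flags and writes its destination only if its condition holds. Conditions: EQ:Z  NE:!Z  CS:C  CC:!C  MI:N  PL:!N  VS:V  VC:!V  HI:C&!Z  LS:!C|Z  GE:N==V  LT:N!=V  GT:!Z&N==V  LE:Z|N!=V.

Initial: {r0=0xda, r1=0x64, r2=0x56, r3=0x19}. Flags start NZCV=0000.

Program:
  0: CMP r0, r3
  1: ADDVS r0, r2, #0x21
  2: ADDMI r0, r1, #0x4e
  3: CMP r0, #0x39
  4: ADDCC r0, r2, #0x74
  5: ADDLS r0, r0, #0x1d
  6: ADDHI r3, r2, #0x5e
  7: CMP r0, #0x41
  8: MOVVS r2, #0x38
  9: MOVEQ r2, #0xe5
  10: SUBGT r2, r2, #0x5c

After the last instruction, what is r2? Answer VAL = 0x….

0: ✓ CMP  NZCV=1010
1: · ADDVS
2: ✓ ADDMI  r0←0xb2
3: ✓ CMP  NZCV=0011
4: · ADDCC
5: · ADDLS
6: ✓ ADDHI  r3←0xb4
7: ✓ CMP  NZCV=0011
8: ✓ MOVVS  r2←0x38
9: · MOVEQ
10: · SUBGT

VAL = 0x38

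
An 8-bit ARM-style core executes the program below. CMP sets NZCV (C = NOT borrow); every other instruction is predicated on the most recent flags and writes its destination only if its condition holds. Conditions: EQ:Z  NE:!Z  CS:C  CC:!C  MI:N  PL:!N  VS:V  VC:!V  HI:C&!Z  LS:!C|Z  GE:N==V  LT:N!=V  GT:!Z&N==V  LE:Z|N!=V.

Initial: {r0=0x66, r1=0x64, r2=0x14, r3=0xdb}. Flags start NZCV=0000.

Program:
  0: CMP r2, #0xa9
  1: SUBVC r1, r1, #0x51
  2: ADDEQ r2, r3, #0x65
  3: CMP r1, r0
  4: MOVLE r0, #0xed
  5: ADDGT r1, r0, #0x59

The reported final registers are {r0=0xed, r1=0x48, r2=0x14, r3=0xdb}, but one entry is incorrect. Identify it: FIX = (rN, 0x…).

0: ✓ CMP  NZCV=0000
1: ✓ SUBVC  r1←0x13
2: · ADDEQ
3: ✓ CMP  NZCV=1000
4: ✓ MOVLE  r0←0xed
5: · ADDGT

FIX = (r1, 0x13)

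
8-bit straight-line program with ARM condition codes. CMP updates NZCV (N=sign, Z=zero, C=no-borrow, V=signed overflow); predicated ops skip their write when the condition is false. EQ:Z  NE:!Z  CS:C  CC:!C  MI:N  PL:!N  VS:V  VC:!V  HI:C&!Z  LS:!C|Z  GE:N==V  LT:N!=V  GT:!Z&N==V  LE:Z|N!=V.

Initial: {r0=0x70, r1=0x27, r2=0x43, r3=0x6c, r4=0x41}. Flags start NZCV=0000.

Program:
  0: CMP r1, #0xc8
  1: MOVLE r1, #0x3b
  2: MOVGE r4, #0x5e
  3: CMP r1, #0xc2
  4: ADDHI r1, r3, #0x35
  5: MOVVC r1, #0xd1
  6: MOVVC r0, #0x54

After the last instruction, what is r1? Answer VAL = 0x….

0: ✓ CMP  NZCV=0000
1: · MOVLE
2: ✓ MOVGE  r4←0x5e
3: ✓ CMP  NZCV=0000
4: · ADDHI
5: ✓ MOVVC  r1←0xd1
6: ✓ MOVVC  r0←0x54

VAL = 0xd1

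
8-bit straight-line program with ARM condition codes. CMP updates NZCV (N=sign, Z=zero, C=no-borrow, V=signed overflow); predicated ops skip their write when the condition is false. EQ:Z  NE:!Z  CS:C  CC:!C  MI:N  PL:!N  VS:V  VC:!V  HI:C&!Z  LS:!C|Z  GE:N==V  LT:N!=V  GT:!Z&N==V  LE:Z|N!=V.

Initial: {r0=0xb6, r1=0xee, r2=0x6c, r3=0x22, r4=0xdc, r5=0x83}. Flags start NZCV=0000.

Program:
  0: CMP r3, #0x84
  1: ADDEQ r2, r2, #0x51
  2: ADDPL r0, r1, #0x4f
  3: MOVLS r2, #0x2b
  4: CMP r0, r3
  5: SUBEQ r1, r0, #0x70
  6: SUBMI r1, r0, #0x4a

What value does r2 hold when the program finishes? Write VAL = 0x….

VAL = 0x2b

0: ✓ CMP  NZCV=1001
1: · ADDEQ
2: · ADDPL
3: ✓ MOVLS  r2←0x2b
4: ✓ CMP  NZCV=1010
5: · SUBEQ
6: ✓ SUBMI  r1←0x6c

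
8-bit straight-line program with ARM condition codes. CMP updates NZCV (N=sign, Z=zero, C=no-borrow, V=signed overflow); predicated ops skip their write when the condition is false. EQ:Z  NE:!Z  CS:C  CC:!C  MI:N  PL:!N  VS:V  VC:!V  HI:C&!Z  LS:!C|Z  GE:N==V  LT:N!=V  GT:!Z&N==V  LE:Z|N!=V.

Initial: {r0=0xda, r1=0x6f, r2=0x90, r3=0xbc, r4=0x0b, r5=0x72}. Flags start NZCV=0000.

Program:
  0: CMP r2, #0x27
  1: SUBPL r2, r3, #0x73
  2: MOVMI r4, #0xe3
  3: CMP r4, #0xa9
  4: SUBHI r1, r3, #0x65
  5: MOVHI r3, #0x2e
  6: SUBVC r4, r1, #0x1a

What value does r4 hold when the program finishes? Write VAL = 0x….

VAL = 0x55

0: ✓ CMP  NZCV=0011
1: ✓ SUBPL  r2←0x49
2: · MOVMI
3: ✓ CMP  NZCV=0000
4: · SUBHI
5: · MOVHI
6: ✓ SUBVC  r4←0x55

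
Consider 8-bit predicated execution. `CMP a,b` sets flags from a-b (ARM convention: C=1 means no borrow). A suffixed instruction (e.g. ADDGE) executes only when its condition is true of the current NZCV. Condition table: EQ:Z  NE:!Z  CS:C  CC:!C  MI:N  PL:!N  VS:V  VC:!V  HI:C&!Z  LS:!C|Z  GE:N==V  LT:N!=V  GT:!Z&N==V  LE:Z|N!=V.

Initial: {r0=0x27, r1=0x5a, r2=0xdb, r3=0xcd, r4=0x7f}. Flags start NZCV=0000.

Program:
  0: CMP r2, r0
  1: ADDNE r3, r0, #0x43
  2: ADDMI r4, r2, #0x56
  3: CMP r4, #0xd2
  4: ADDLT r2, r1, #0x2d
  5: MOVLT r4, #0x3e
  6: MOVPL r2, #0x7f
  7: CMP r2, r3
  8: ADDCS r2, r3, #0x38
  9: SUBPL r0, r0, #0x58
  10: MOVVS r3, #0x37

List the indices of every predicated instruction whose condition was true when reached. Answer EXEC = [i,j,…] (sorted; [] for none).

[0] flags=1010 → (cmp)
[1] flags=1010 NE?T → r3=0x6a
[2] flags=1010 MI?T → r4=0x31
[3] flags=0000 → (cmp)
[4] flags=0000 LT?F → skip
[5] flags=0000 LT?F → skip
[6] flags=0000 PL?T → r2=0x7f
[7] flags=0010 → (cmp)
[8] flags=0010 CS?T → r2=0xa2
[9] flags=0010 PL?T → r0=0xcf
[10] flags=0010 VS?F → skip

EXEC = [1,2,6,8,9]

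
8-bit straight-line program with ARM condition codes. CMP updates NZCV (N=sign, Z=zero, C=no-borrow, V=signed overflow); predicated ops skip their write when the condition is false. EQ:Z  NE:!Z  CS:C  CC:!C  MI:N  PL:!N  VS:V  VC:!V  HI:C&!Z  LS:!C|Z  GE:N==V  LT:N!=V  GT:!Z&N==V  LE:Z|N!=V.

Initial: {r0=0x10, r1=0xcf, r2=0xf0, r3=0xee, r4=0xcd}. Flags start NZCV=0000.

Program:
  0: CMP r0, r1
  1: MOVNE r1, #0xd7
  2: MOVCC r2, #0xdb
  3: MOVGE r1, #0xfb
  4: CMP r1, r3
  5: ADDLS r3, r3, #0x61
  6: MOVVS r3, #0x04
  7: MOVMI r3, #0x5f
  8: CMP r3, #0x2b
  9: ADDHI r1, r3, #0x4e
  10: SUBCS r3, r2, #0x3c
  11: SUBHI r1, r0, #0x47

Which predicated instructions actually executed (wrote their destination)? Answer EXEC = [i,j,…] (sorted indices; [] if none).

EXEC = [1,2,3,9,10,11]

0: ✓ CMP  NZCV=0000
1: ✓ MOVNE  r1←0xd7
2: ✓ MOVCC  r2←0xdb
3: ✓ MOVGE  r1←0xfb
4: ✓ CMP  NZCV=0010
5: · ADDLS
6: · MOVVS
7: · MOVMI
8: ✓ CMP  NZCV=1010
9: ✓ ADDHI  r1←0x3c
10: ✓ SUBCS  r3←0x9f
11: ✓ SUBHI  r1←0xc9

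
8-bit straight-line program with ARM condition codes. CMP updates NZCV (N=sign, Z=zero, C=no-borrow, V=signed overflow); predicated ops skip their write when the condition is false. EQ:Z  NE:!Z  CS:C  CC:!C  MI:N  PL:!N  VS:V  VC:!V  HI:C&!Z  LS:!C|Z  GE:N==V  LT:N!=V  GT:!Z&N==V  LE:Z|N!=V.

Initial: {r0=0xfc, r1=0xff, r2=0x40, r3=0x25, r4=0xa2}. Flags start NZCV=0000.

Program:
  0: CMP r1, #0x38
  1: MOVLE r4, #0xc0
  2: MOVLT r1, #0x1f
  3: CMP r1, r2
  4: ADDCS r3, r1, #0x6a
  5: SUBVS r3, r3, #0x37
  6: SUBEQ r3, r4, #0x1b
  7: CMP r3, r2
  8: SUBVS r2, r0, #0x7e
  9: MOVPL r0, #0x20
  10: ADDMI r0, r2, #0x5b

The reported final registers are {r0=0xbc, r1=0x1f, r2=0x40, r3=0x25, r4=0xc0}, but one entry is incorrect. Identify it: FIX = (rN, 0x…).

FIX = (r0, 0x9b)

[0] flags=1010 → (cmp)
[1] flags=1010 LE?T → r4=0xc0
[2] flags=1010 LT?T → r1=0x1f
[3] flags=1000 → (cmp)
[4] flags=1000 CS?F → skip
[5] flags=1000 VS?F → skip
[6] flags=1000 EQ?F → skip
[7] flags=1000 → (cmp)
[8] flags=1000 VS?F → skip
[9] flags=1000 PL?F → skip
[10] flags=1000 MI?T → r0=0x9b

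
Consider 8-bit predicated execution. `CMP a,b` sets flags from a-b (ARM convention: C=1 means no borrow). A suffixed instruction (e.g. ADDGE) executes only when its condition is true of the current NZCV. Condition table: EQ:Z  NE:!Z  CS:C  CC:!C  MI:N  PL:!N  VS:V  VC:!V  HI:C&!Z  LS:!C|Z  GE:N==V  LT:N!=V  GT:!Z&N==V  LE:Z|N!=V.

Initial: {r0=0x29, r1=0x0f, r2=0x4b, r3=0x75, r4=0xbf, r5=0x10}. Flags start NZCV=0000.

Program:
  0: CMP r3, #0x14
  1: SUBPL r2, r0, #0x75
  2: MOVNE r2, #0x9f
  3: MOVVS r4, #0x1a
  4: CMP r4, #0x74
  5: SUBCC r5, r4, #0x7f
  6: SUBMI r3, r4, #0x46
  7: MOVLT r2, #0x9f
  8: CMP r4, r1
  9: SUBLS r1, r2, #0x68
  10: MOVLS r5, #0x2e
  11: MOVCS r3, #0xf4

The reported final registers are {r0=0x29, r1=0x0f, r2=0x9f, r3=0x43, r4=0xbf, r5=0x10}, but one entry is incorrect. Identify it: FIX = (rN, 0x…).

0: ✓ CMP  NZCV=0010
1: ✓ SUBPL  r2←0xb4
2: ✓ MOVNE  r2←0x9f
3: · MOVVS
4: ✓ CMP  NZCV=0011
5: · SUBCC
6: · SUBMI
7: ✓ MOVLT  r2←0x9f
8: ✓ CMP  NZCV=1010
9: · SUBLS
10: · MOVLS
11: ✓ MOVCS  r3←0xf4

FIX = (r3, 0xf4)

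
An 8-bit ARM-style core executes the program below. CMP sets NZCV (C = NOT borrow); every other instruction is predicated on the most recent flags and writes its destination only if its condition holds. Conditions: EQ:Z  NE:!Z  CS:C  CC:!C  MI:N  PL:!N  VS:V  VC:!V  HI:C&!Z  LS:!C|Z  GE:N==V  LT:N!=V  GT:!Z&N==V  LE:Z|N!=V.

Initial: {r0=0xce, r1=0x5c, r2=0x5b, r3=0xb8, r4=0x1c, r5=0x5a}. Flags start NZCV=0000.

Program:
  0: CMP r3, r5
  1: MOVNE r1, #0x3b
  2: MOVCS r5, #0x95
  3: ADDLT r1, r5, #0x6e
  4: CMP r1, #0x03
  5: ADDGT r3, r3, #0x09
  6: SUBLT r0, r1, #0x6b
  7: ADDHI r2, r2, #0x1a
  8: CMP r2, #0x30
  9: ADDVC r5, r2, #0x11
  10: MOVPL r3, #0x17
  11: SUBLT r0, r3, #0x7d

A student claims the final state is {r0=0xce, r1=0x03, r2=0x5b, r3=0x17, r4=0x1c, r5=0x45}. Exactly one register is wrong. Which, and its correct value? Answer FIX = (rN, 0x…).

FIX = (r5, 0x6c)

[0] flags=0011 → (cmp)
[1] flags=0011 NE?T → r1=0x3b
[2] flags=0011 CS?T → r5=0x95
[3] flags=0011 LT?T → r1=0x03
[4] flags=0110 → (cmp)
[5] flags=0110 GT?F → skip
[6] flags=0110 LT?F → skip
[7] flags=0110 HI?F → skip
[8] flags=0010 → (cmp)
[9] flags=0010 VC?T → r5=0x6c
[10] flags=0010 PL?T → r3=0x17
[11] flags=0010 LT?F → skip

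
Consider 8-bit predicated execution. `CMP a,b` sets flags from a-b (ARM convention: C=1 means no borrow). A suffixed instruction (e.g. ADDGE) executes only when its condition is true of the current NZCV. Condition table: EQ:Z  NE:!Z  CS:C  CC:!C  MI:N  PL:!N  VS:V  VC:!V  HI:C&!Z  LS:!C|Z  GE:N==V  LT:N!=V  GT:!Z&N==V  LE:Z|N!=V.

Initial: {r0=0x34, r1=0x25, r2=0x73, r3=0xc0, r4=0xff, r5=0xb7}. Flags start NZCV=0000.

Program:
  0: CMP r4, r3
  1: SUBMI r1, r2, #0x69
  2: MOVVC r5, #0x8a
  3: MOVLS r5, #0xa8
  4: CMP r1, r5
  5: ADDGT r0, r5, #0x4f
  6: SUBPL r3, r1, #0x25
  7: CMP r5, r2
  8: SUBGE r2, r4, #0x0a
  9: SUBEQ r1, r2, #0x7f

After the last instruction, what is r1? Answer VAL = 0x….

[0] flags=0010 → (cmp)
[1] flags=0010 MI?F → skip
[2] flags=0010 VC?T → r5=0x8a
[3] flags=0010 LS?F → skip
[4] flags=1001 → (cmp)
[5] flags=1001 GT?T → r0=0xd9
[6] flags=1001 PL?F → skip
[7] flags=0011 → (cmp)
[8] flags=0011 GE?F → skip
[9] flags=0011 EQ?F → skip

VAL = 0x25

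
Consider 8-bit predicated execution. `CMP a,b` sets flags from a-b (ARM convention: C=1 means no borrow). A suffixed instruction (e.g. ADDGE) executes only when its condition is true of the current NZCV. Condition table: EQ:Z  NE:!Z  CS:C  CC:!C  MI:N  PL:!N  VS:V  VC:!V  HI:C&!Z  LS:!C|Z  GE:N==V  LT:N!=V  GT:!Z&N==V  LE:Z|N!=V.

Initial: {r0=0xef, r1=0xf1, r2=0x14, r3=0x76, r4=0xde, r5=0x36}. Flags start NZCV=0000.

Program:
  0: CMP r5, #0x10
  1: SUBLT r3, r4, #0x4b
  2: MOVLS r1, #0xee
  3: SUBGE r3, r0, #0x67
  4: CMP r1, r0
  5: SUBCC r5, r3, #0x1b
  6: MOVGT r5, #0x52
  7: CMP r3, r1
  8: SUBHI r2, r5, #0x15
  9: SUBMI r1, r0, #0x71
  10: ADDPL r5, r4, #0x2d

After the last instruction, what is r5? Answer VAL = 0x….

0: ✓ CMP  NZCV=0010
1: · SUBLT
2: · MOVLS
3: ✓ SUBGE  r3←0x88
4: ✓ CMP  NZCV=0010
5: · SUBCC
6: ✓ MOVGT  r5←0x52
7: ✓ CMP  NZCV=1000
8: · SUBHI
9: ✓ SUBMI  r1←0x7e
10: · ADDPL

VAL = 0x52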